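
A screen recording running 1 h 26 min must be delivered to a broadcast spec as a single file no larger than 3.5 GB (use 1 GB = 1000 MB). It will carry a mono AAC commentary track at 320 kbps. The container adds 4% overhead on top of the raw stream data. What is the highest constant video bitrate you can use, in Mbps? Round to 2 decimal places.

4.90 Mbps

Budget: 3.5 GB = 28000.0 Mb.
Stream payload after overhead: 28000.0 / 1.04 = 26923.1 Mb.
1 h 26 min = 86 min = 5160 s
Total bitrate budget: 26923.1 Mb / 5160 s = 5.218 Mbps.
Audio: 320 kbps = 0.320 Mbps.
Video: 5.218 − 0.320 = 4.898 Mbps.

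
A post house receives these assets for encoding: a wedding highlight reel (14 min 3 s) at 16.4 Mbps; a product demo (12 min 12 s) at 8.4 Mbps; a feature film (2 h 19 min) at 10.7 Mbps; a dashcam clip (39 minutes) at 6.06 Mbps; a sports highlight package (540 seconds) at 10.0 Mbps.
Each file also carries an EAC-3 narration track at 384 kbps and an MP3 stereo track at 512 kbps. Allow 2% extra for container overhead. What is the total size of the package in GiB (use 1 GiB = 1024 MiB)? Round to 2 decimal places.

16.65 GiB

Audio total: 384 + 512 = 896 kbps = 0.896 Mbps.
wedding highlight reel: 17.296 Mbps × 843 s × 1.02 = 14872.1 Mb
product demo: 9.296 Mbps × 732 s × 1.02 = 6940.8 Mb
feature film: 11.596 Mbps × 8340 s × 1.02 = 98644.9 Mb
dashcam clip: 6.956 Mbps × 2340 s × 1.02 = 16602.6 Mb
sports highlight package: 10.896 Mbps × 540 s × 1.02 = 6001.5 Mb
Total: 143061.9 Mb = 17882.7 MB.
= 16.65 GiB.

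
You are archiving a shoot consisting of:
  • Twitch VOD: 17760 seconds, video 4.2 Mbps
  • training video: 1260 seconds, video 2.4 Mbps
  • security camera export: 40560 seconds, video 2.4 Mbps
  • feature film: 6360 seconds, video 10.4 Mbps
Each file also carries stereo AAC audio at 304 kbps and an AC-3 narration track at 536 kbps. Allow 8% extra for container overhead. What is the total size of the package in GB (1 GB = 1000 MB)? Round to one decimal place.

40.0 GB

Audio total: 304 + 536 = 840 kbps = 0.840 Mbps.
Twitch VOD: 5.040 Mbps × 17760 s × 1.08 = 96671.2 Mb
training video: 3.240 Mbps × 1260 s × 1.08 = 4409.0 Mb
security camera export: 3.240 Mbps × 40560 s × 1.08 = 141927.6 Mb
feature film: 11.240 Mbps × 6360 s × 1.08 = 77205.3 Mb
Total: 320213.1 Mb = 40026.6 MB.
= 40.03 GB.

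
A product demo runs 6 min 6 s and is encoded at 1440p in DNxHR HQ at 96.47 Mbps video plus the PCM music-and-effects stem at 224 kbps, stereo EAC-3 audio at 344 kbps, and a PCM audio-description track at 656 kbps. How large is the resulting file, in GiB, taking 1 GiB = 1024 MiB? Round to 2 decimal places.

6 min 6 s = 366 s
Audio total: 224 + 344 + 656 = 1224 kbps = 1.224 Mbps.
Total bitrate: 96.47 + 1.224 = 97.694 Mbps.
Stream data: 97.694 Mbps × 366 s = 35756.0 Mb.
35,756 Mb = 4,469,500,500 bytes ÷ 1,073,741,824 = 4.163 GiB.

4.16 GiB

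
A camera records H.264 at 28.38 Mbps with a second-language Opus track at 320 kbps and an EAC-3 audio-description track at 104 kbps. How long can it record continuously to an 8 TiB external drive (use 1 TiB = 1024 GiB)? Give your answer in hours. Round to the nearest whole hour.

679 hours

Audio total: 320 + 104 = 424 kbps = 0.424 Mbps.
Total bitrate: 28.38 + 0.424 = 28.804 Mbps.
Capacity: 8 TiB = 70,368,744 Mb.
Recording time: 70,368,744 / 28.804 = 2,443,020 s ≈ 679 hours.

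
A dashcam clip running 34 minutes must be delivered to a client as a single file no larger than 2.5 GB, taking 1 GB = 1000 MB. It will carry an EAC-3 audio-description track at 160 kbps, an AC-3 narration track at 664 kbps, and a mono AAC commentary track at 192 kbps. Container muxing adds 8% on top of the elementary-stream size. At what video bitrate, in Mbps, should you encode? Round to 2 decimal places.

Budget: 2.5 GB = 20000.0 Mb.
Stream payload after overhead: 20000.0 / 1.08 = 18518.5 Mb.
34 min = 2040 s
Total bitrate budget: 18518.5 Mb / 2040 s = 9.078 Mbps.
Audio total: 160 + 664 + 192 = 1016 kbps = 1.016 Mbps.
Video: 9.078 − 1.016 = 8.062 Mbps.

8.06 Mbps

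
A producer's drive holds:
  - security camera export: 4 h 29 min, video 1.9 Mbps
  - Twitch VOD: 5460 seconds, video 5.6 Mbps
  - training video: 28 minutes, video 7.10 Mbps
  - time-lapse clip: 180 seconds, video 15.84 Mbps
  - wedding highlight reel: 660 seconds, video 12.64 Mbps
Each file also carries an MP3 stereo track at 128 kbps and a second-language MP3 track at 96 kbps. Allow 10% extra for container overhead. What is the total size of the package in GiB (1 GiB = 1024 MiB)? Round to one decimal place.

11.5 GiB

Audio total: 128 + 96 = 224 kbps = 0.224 Mbps.
security camera export: 2.124 Mbps × 16140 s × 1.10 = 37709.5 Mb
Twitch VOD: 5.824 Mbps × 5460 s × 1.10 = 34978.9 Mb
training video: 7.324 Mbps × 1680 s × 1.10 = 13534.8 Mb
time-lapse clip: 16.064 Mbps × 180 s × 1.10 = 3180.7 Mb
wedding highlight reel: 12.864 Mbps × 660 s × 1.10 = 9339.3 Mb
Total: 98743.1 Mb = 12342.9 MB.
= 11.50 GiB.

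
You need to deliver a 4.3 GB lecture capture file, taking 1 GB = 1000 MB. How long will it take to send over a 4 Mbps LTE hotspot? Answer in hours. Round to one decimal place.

2.4 hours

File: 4.3 GB = 34400.0 Mb.
At 4 Mbps: 34400.0 / 4 = 8600.0 s ≈ 2.39 hours.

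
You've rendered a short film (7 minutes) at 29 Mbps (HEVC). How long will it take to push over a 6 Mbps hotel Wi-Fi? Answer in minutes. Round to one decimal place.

33.8 minutes

7 min = 420 s
File: 29.000 Mbps × 420 s = 12180.0 Mb.
At 6 Mbps: 12180.0 / 6 = 2030.0 s ≈ 33.8 minutes.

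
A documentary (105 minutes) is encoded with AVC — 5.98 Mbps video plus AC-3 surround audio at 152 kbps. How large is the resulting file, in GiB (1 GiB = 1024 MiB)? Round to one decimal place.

4.5 GiB

105 min = 6300 s
Audio: 152 kbps = 0.152 Mbps.
Total bitrate: 5.98 + 0.152 = 6.132 Mbps.
Stream data: 6.132 Mbps × 6300 s = 38631.6 Mb.
38,632 Mb = 4,828,950,000 bytes ÷ 1,073,741,824 = 4.497 GiB.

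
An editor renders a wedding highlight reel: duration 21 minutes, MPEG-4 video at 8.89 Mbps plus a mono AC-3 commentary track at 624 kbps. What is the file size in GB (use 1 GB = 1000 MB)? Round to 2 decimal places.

21 min = 1260 s
Audio: 624 kbps = 0.624 Mbps.
Total bitrate: 8.89 + 0.624 = 9.514 Mbps.
Stream data: 9.514 Mbps × 1260 s = 11987.6 Mb.
11,988 Mb ÷ 8 = 1,498 MB → 1.498 GB.

1.50 GB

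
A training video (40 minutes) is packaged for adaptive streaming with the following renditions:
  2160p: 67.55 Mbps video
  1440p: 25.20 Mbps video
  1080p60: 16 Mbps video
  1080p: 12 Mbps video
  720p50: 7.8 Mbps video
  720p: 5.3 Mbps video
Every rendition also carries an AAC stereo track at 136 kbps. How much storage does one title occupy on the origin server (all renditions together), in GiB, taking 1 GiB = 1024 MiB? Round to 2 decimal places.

40 min = 2400 s
Audio: 136 kbps = 0.136 Mbps.
Sum of rendition bitrates: (67.55+0.136) + (25.20+0.136) + (16+0.136) + (12+0.136) + (7.8+0.136) + (5.3+0.136) = 134.666 Mbps.
× 2400 s = 323,198 Mb = 40,400 MB = 37.63 GiB.

37.63 GiB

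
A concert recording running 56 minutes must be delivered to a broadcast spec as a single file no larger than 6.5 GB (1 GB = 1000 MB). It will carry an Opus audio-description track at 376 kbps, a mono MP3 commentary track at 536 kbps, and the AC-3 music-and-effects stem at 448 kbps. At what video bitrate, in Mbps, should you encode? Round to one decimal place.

14.1 Mbps

Budget: 6.5 GB = 52000.0 Mb.
56 min = 3360 s
Total bitrate budget: 52000.0 Mb / 3360 s = 15.476 Mbps.
Audio total: 376 + 536 + 448 = 1360 kbps = 1.360 Mbps.
Video: 15.476 − 1.360 = 14.116 Mbps.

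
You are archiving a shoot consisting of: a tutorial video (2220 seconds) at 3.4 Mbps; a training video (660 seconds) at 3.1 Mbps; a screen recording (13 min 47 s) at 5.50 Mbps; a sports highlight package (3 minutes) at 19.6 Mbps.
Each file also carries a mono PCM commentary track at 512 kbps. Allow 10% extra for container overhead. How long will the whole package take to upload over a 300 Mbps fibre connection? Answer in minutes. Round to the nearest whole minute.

Audio: 512 kbps = 0.512 Mbps.
tutorial video: 3.912 Mbps × 2220 s × 1.10 = 9553.1 Mb
training video: 3.612 Mbps × 660 s × 1.10 = 2622.3 Mb
screen recording: 6.012 Mbps × 827 s × 1.10 = 5469.1 Mb
sports highlight package: 20.112 Mbps × 180 s × 1.10 = 3982.2 Mb
Total: 21626.7 Mb = 2703.3 MB.
At 300 Mbps: 21626.7 / 300 = 72 s ≈ 1.2 minutes.

1 minutes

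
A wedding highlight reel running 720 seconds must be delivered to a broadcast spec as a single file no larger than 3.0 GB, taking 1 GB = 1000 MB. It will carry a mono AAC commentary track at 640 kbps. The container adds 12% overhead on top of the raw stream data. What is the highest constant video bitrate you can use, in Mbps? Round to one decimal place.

Budget: 3.0 GB = 24000.0 Mb.
Stream payload after overhead: 24000.0 / 1.12 = 21428.6 Mb.
Total bitrate budget: 21428.6 Mb / 720 s = 29.762 Mbps.
Audio: 640 kbps = 0.640 Mbps.
Video: 29.762 − 0.640 = 29.122 Mbps.

29.1 Mbps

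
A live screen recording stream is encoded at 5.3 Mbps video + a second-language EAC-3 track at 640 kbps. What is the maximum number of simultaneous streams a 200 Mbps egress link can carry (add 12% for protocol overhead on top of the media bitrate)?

30

Audio: 640 kbps = 0.640 Mbps.
Per-viewer media rate: 5.940 Mbps.
On the wire with 12% overhead: 6.653 Mbps.
200 Mbps = 200.0 Mbps; 200.0 / 6.653 = 30.06 → 30 viewers.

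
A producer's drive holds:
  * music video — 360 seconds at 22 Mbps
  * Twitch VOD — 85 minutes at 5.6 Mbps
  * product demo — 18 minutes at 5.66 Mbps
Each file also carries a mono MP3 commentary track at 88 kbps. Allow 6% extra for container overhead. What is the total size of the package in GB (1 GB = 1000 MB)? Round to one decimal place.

5.7 GB

Audio: 88 kbps = 0.088 Mbps.
music video: 22.088 Mbps × 360 s × 1.06 = 8428.8 Mb
Twitch VOD: 5.688 Mbps × 5100 s × 1.06 = 30749.3 Mb
product demo: 5.748 Mbps × 1080 s × 1.06 = 6580.3 Mb
Total: 45758.4 Mb = 5719.8 MB.
= 5.720 GB.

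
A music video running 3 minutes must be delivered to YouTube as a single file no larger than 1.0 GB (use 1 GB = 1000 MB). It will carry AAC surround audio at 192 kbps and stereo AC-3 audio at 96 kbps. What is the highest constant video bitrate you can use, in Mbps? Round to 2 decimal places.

44.16 Mbps

Budget: 1.0 GB = 8000.0 Mb.
3 min = 180 s
Total bitrate budget: 8000.0 Mb / 180 s = 44.444 Mbps.
Audio total: 192 + 96 = 288 kbps = 0.288 Mbps.
Video: 44.444 − 0.288 = 44.156 Mbps.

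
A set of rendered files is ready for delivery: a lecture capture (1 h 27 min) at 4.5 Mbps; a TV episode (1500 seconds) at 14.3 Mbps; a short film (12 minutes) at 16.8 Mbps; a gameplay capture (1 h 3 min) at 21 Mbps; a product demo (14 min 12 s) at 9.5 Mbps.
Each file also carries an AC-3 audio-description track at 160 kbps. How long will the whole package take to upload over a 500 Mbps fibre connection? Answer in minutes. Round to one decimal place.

4.9 minutes

Audio: 160 kbps = 0.160 Mbps.
lecture capture: 4.660 Mbps × 5220 s = 24325.2 Mb
TV episode: 14.460 Mbps × 1500 s = 21690.0 Mb
short film: 16.960 Mbps × 720 s = 12211.2 Mb
gameplay capture: 21.160 Mbps × 3780 s = 79984.8 Mb
product demo: 9.660 Mbps × 852 s = 8230.3 Mb
Total: 146441.5 Mb = 18305.2 MB.
At 500 Mbps: 146441.5 / 500 = 293 s ≈ 4.88 minutes.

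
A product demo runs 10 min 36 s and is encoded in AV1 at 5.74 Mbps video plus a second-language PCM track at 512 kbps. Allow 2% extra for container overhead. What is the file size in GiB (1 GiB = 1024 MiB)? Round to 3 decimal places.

10 min 36 s = 636 s
Audio: 512 kbps = 0.512 Mbps.
Total bitrate: 5.74 + 0.512 = 6.252 Mbps.
Stream data: 6.252 Mbps × 636 s = 3976.3 Mb.
With 2% container overhead: ×1.02.
4,056 Mb = 506,974,680 bytes ÷ 1,073,741,824 = 0.4722 GiB.

0.472 GiB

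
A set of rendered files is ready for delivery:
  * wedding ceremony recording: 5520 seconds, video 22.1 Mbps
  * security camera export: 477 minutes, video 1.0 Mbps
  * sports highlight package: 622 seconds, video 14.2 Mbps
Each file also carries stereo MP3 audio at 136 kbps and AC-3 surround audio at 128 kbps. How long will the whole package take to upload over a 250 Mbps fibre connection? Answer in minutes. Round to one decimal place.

11.2 minutes

Audio total: 136 + 128 = 264 kbps = 0.264 Mbps.
wedding ceremony recording: 22.364 Mbps × 5520 s = 123449.3 Mb
security camera export: 1.264 Mbps × 28620 s = 36175.7 Mb
sports highlight package: 14.464 Mbps × 622 s = 8996.6 Mb
Total: 168621.6 Mb = 21077.7 MB.
At 250 Mbps: 168621.6 / 250 = 674 s ≈ 11.2 minutes.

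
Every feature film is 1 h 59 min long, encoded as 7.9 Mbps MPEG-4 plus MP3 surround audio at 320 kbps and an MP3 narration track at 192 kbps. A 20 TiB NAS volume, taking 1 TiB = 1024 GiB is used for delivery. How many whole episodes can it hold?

1 h 59 min = 119 min = 7140 s
Audio total: 320 + 192 = 512 kbps = 0.512 Mbps.
Total bitrate: 8.412 Mbps.
Per item: 8.412 Mbps × 7140 s = 60,062 Mb = 7,508 MB.
Capacity: 20 TiB = 175,921,860 Mb; 2929.02 items → 2929 complete.

2929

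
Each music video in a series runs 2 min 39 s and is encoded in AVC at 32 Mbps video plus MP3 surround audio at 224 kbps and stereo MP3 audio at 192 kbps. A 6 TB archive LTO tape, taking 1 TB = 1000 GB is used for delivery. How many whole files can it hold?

9312

2 min 39 s = 159 s
Audio total: 224 + 192 = 416 kbps = 0.416 Mbps.
Total bitrate: 32.416 Mbps.
Per item: 32.416 Mbps × 159 s = 5,154 Mb = 644.3 MB.
Capacity: 6 TB = 48,000,000 Mb; 9312.89 items → 9312 complete.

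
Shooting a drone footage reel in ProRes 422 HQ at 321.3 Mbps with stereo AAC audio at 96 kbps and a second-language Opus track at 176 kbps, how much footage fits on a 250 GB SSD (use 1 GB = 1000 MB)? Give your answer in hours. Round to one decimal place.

Audio total: 96 + 176 = 272 kbps = 0.272 Mbps.
Total bitrate: 321.3 + 0.272 = 321.572 Mbps.
Capacity: 250 GB = 2,000,000 Mb.
Recording time: 2,000,000 / 321.572 = 6,219 s ≈ 1.73 hours.

1.7 hours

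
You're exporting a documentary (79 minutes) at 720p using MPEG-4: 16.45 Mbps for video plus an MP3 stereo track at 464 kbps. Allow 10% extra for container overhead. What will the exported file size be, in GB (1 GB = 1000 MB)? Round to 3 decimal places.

79 min = 4740 s
Audio: 464 kbps = 0.464 Mbps.
Total bitrate: 16.45 + 0.464 = 16.914 Mbps.
Stream data: 16.914 Mbps × 4740 s = 80172.4 Mb.
With 10% container overhead: ×1.10.
88,190 Mb ÷ 8 = 11,024 MB → 11.02 GB.

11.024 GB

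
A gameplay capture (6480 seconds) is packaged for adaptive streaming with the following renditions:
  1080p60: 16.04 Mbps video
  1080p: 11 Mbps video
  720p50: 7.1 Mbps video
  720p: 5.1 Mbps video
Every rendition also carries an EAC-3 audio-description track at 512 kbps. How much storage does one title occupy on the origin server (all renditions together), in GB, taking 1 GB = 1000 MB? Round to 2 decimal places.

33.44 GB

Audio: 512 kbps = 0.512 Mbps.
Sum of rendition bitrates: (16.04+0.512) + (11+0.512) + (7.1+0.512) + (5.1+0.512) = 41.288 Mbps.
× 6480 s = 267,546 Mb = 33,443 MB = 33.44 GB.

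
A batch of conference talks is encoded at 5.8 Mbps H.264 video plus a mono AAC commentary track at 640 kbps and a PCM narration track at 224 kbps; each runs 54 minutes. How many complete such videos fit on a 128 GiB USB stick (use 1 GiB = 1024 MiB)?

54 min = 3240 s
Audio total: 640 + 224 = 864 kbps = 0.864 Mbps.
Total bitrate: 6.664 Mbps.
Per item: 6.664 Mbps × 3240 s = 21,591 Mb = 2,699 MB.
Capacity: 128 GiB = 1,099,512 Mb; 50.92 items → 50 complete.

50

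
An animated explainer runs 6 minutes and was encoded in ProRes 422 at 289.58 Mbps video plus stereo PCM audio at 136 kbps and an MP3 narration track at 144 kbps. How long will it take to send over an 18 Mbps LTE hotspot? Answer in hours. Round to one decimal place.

6 min = 360 s
Audio total: 136 + 144 = 280 kbps = 0.280 Mbps.
Total bitrate: 289.860 Mbps.
File: 289.860 Mbps × 360 s = 104349.6 Mb.
At 18 Mbps: 104349.6 / 18 = 5797.2 s ≈ 1.61 hours.

1.6 hours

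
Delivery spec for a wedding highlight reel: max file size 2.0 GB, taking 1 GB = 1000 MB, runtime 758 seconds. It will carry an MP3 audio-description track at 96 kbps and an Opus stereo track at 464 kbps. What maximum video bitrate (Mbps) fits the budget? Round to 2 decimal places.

20.55 Mbps

Budget: 2.0 GB = 16000.0 Mb.
Total bitrate budget: 16000.0 Mb / 758 s = 21.108 Mbps.
Audio total: 96 + 464 = 560 kbps = 0.560 Mbps.
Video: 21.108 − 0.560 = 20.548 Mbps.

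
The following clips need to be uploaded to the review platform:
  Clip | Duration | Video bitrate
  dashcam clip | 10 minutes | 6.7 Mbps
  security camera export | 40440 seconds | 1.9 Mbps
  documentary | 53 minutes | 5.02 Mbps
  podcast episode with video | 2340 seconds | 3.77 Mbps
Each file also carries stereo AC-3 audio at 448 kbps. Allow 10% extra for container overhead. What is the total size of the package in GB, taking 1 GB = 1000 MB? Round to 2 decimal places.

Audio: 448 kbps = 0.448 Mbps.
dashcam clip: 7.148 Mbps × 600 s × 1.10 = 4717.7 Mb
security camera export: 2.348 Mbps × 40440 s × 1.10 = 104448.4 Mb
documentary: 5.468 Mbps × 3180 s × 1.10 = 19127.1 Mb
podcast episode with video: 4.218 Mbps × 2340 s × 1.10 = 10857.1 Mb
Total: 139150.3 Mb = 17393.8 MB.
= 17.39 GB.

17.39 GB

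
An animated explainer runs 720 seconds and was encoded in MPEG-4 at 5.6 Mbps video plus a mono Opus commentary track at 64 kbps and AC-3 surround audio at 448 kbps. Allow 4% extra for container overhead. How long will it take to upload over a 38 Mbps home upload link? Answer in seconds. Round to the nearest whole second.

Audio total: 64 + 448 = 512 kbps = 0.512 Mbps.
Total bitrate: 6.112 Mbps.
File: 6.112 Mbps × 720 s = 4400.6 Mb.
With 4% container overhead: ×1.04. → 4576.7 Mb.
At 38 Mbps: 4576.7 / 38 = 120.4 s ≈ 120 seconds.

120 seconds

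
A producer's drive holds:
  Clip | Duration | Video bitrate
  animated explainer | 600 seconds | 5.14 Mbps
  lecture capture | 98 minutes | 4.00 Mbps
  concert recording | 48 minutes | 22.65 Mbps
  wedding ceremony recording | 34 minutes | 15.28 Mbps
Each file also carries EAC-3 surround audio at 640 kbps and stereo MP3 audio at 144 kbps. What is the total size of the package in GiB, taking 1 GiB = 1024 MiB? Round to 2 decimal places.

15.36 GiB

Audio total: 640 + 144 = 784 kbps = 0.784 Mbps.
animated explainer: 5.924 Mbps × 600 s = 3554.4 Mb
lecture capture: 4.784 Mbps × 5880 s = 28129.9 Mb
concert recording: 23.434 Mbps × 2880 s = 67489.9 Mb
wedding ceremony recording: 16.064 Mbps × 2040 s = 32770.6 Mb
Total: 131944.8 Mb = 16493.1 MB.
= 15.36 GiB.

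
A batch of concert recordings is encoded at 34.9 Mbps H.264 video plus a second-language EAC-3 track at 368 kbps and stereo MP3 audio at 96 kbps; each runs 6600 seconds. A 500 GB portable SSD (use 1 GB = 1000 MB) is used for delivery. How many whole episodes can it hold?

17

Audio total: 368 + 96 = 464 kbps = 0.464 Mbps.
Total bitrate: 35.364 Mbps.
Per item: 35.364 Mbps × 6600 s = 233,402 Mb = 29,175 MB.
Capacity: 500 GB = 4,000,000 Mb; 17.14 items → 17 complete.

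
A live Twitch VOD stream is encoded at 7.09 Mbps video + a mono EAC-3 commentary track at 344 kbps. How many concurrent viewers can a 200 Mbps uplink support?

26

Audio: 344 kbps = 0.344 Mbps.
Per-viewer media rate: 7.434 Mbps.
200 Mbps = 200.0 Mbps; 200.0 / 7.434 = 26.90 → 26 viewers.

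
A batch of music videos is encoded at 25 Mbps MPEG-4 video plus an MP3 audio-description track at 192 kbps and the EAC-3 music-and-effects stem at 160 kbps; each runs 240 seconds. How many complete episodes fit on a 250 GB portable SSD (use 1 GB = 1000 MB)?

Audio total: 192 + 160 = 352 kbps = 0.352 Mbps.
Total bitrate: 25.352 Mbps.
Per item: 25.352 Mbps × 240 s = 6,084 Mb = 760.6 MB.
Capacity: 250 GB = 2,000,000 Mb; 328.71 items → 328 complete.

328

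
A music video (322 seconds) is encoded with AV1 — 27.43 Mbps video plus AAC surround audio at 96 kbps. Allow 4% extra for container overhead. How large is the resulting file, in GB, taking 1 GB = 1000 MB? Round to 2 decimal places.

Audio: 96 kbps = 0.096 Mbps.
Total bitrate: 27.43 + 0.096 = 27.526 Mbps.
Stream data: 27.526 Mbps × 322 s = 8863.4 Mb.
With 4% container overhead: ×1.04.
9,218 Mb ÷ 8 = 1,152 MB → 1.152 GB.

1.15 GB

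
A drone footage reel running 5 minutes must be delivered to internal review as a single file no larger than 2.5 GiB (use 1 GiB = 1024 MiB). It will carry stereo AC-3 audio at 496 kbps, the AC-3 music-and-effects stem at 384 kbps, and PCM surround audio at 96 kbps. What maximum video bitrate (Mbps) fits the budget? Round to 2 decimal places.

70.61 Mbps

Budget: 2.5 GiB = 21474.8 Mb.
5 min = 300 s
Total bitrate budget: 21474.8 Mb / 300 s = 71.583 Mbps.
Audio total: 496 + 384 + 96 = 976 kbps = 0.976 Mbps.
Video: 71.583 − 0.976 = 70.607 Mbps.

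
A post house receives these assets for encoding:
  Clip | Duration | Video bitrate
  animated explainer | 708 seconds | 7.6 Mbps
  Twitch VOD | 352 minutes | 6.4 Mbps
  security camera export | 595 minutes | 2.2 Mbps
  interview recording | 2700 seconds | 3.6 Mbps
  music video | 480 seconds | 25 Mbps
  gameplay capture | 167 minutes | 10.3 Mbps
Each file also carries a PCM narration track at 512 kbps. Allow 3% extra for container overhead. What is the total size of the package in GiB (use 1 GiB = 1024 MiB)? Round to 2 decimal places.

45.59 GiB

Audio: 512 kbps = 0.512 Mbps.
animated explainer: 8.112 Mbps × 708 s × 1.03 = 5915.6 Mb
Twitch VOD: 6.912 Mbps × 21120 s × 1.03 = 150360.9 Mb
security camera export: 2.712 Mbps × 35700 s × 1.03 = 99723.0 Mb
interview recording: 4.112 Mbps × 2700 s × 1.03 = 11435.5 Mb
music video: 25.512 Mbps × 480 s × 1.03 = 12613.1 Mb
gameplay capture: 10.812 Mbps × 10020 s × 1.03 = 111586.3 Mb
Total: 391634.4 Mb = 48954.3 MB.
= 45.59 GiB.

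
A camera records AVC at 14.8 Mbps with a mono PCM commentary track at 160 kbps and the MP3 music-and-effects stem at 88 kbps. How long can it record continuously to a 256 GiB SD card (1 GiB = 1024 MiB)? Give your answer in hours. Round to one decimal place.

Audio total: 160 + 88 = 248 kbps = 0.248 Mbps.
Total bitrate: 14.8 + 0.248 = 15.048 Mbps.
Capacity: 256 GiB = 2,199,023 Mb.
Recording time: 2,199,023 / 15.048 = 146,134 s ≈ 40.6 hours.

40.6 hours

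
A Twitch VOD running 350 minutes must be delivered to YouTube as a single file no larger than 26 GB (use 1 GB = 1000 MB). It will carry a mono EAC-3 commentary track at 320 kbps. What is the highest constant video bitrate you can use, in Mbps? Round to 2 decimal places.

9.58 Mbps

Budget: 26 GB = 208000.0 Mb.
350 min = 21000 s
Total bitrate budget: 208000.0 Mb / 21000 s = 9.905 Mbps.
Audio: 320 kbps = 0.320 Mbps.
Video: 9.905 − 0.320 = 9.585 Mbps.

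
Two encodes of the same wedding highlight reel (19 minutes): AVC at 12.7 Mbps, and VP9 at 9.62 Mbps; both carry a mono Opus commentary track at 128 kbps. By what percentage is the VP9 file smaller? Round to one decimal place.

24.0%

19 min = 1140 s
Audio: 128 kbps = 0.128 Mbps.
AVC: 12.828 Mbps × 1140 s = 14623.9 Mb = 1.828 GB.
VP9: 9.748 Mbps × 1140 s = 11112.7 Mb = 1.389 GB.
Reduction: (1 − 1.389/1.828) × 100 = 24.01%.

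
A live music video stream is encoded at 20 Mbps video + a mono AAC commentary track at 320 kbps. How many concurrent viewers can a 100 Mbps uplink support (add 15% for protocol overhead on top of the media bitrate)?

Audio: 320 kbps = 0.320 Mbps.
Per-viewer media rate: 20.320 Mbps.
On the wire with 15% overhead: 23.368 Mbps.
100 Mbps = 100.0 Mbps; 100.0 / 23.368 = 4.28 → 4 viewers.

4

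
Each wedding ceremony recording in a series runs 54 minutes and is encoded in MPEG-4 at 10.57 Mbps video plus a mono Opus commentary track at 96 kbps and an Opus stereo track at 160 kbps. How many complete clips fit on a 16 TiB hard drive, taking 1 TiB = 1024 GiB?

4012

54 min = 3240 s
Audio total: 96 + 160 = 256 kbps = 0.256 Mbps.
Total bitrate: 10.826 Mbps.
Per item: 10.826 Mbps × 3240 s = 35,076 Mb = 4,385 MB.
Capacity: 16 TiB = 140,737,488 Mb; 4012.33 items → 4012 complete.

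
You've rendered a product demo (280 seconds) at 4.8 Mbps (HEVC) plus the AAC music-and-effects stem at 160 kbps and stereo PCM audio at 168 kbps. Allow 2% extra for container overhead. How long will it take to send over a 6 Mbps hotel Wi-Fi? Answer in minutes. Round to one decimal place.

4.1 minutes

Audio total: 160 + 168 = 328 kbps = 0.328 Mbps.
Total bitrate: 5.128 Mbps.
File: 5.128 Mbps × 280 s = 1435.8 Mb.
With 2% container overhead: ×1.02. → 1464.6 Mb.
At 6 Mbps: 1464.6 / 6 = 244.1 s ≈ 4.07 minutes.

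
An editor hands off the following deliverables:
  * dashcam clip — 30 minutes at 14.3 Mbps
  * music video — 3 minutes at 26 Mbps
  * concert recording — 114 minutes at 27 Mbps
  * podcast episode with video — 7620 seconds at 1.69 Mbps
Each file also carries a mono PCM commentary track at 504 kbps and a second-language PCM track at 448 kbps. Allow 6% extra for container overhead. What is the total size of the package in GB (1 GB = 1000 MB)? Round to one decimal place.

Audio total: 504 + 448 = 952 kbps = 0.952 Mbps.
dashcam clip: 15.252 Mbps × 1800 s × 1.06 = 29100.8 Mb
music video: 26.952 Mbps × 180 s × 1.06 = 5142.4 Mb
concert recording: 27.952 Mbps × 6840 s × 1.06 = 202663.2 Mb
podcast episode with video: 2.642 Mbps × 7620 s × 1.06 = 21340.0 Mb
Total: 258246.4 Mb = 32280.8 MB.
= 32.28 GB.

32.3 GB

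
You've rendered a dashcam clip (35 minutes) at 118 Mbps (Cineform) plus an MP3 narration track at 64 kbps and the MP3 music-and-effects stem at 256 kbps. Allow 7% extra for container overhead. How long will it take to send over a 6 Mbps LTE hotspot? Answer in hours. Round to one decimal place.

35 min = 2100 s
Audio total: 64 + 256 = 320 kbps = 0.320 Mbps.
Total bitrate: 118.320 Mbps.
File: 118.320 Mbps × 2100 s = 248472.0 Mb.
With 7% container overhead: ×1.07. → 265865.0 Mb.
At 6 Mbps: 265865.0 / 6 = 44310.8 s ≈ 12.3 hours.

12.3 hours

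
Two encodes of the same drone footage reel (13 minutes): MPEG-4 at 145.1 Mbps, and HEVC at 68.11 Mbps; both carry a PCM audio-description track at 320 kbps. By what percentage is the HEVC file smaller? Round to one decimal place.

13 min = 780 s
Audio: 320 kbps = 0.320 Mbps.
MPEG-4: 145.420 Mbps × 780 s = 113427.6 Mb = 14.178 GB.
HEVC: 68.430 Mbps × 780 s = 53375.4 Mb = 6.672 GB.
Reduction: (1 − 6.672/14.178) × 100 = 52.94%.

52.9%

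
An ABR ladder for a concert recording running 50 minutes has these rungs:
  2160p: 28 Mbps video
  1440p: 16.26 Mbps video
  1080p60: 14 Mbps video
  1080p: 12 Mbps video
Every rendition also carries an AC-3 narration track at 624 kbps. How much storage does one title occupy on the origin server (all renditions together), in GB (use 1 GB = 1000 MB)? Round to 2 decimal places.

50 min = 3000 s
Audio: 624 kbps = 0.624 Mbps.
Sum of rendition bitrates: (28+0.624) + (16.26+0.624) + (14+0.624) + (12+0.624) = 72.756 Mbps.
× 3000 s = 218,268 Mb = 27,284 MB = 27.28 GB.

27.28 GB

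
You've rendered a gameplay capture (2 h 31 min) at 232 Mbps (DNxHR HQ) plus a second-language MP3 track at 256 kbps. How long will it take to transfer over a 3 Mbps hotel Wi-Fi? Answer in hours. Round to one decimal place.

194.8 hours

2 h 31 min = 151 min = 9060 s
Audio: 256 kbps = 0.256 Mbps.
Total bitrate: 232.256 Mbps.
File: 232.256 Mbps × 9060 s = 2104239.4 Mb.
At 3 Mbps: 2104239.4 / 3 = 701413.1 s ≈ 195 hours.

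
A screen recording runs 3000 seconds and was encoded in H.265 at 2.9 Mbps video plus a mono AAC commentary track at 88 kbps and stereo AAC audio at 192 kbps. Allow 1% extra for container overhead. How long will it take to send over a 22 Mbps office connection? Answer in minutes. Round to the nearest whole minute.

Audio total: 88 + 192 = 280 kbps = 0.280 Mbps.
Total bitrate: 3.180 Mbps.
File: 3.180 Mbps × 3000 s = 9540.0 Mb.
With 1% container overhead: ×1.01. → 9635.4 Mb.
At 22 Mbps: 9635.4 / 22 = 438.0 s ≈ 7.3 minutes.

7 minutes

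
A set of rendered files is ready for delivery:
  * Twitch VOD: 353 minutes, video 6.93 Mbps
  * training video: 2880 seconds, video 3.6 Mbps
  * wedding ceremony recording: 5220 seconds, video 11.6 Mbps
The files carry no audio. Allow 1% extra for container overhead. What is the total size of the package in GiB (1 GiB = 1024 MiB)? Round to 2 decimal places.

Twitch VOD: 6.930 Mbps × 21180 s × 1.01 = 148245.2 Mb
training video: 3.600 Mbps × 2880 s × 1.01 = 10471.7 Mb
wedding ceremony recording: 11.600 Mbps × 5220 s × 1.01 = 61157.5 Mb
Total: 219874.4 Mb = 27484.3 MB.
= 25.60 GiB.

25.60 GiB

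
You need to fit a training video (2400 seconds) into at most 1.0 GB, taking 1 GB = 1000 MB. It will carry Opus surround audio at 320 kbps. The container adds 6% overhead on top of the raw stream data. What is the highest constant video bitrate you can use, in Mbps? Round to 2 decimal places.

2.82 Mbps

Budget: 1.0 GB = 8000.0 Mb.
Stream payload after overhead: 8000.0 / 1.06 = 7547.2 Mb.
Total bitrate budget: 7547.2 Mb / 2400 s = 3.145 Mbps.
Audio: 320 kbps = 0.320 Mbps.
Video: 3.145 − 0.320 = 2.825 Mbps.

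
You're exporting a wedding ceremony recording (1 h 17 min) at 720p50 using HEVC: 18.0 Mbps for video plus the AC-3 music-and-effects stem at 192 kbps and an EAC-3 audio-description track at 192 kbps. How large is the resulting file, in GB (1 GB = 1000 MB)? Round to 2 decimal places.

10.62 GB

1 h 17 min = 77 min = 4620 s
Audio total: 192 + 192 = 384 kbps = 0.384 Mbps.
Total bitrate: 18.0 + 0.384 = 18.384 Mbps.
Stream data: 18.384 Mbps × 4620 s = 84934.1 Mb.
84,934 Mb ÷ 8 = 10,617 MB → 10.62 GB.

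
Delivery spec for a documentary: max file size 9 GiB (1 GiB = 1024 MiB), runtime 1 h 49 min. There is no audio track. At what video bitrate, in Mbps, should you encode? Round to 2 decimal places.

Budget: 9 GiB = 77309.4 Mb.
1 h 49 min = 109 min = 6540 s
Total bitrate budget: 77309.4 Mb / 6540 s = 11.821 Mbps.

11.82 Mbps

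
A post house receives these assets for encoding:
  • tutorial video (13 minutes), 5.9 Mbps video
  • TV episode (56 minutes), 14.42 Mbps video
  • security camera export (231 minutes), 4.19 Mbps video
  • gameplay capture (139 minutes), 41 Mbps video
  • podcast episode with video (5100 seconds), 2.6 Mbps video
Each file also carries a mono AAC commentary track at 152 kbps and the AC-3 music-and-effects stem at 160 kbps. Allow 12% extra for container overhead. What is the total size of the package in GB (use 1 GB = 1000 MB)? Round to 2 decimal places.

Audio total: 152 + 160 = 312 kbps = 0.312 Mbps.
tutorial video: 6.212 Mbps × 780 s × 1.12 = 5426.8 Mb
TV episode: 14.732 Mbps × 3360 s × 1.12 = 55439.5 Mb
security camera export: 4.502 Mbps × 13860 s × 1.12 = 69885.4 Mb
gameplay capture: 41.312 Mbps × 8340 s × 1.12 = 385887.1 Mb
podcast episode with video: 2.912 Mbps × 5100 s × 1.12 = 16633.3 Mb
Total: 533272.2 Mb = 66659.0 MB.
= 66.66 GB.

66.66 GB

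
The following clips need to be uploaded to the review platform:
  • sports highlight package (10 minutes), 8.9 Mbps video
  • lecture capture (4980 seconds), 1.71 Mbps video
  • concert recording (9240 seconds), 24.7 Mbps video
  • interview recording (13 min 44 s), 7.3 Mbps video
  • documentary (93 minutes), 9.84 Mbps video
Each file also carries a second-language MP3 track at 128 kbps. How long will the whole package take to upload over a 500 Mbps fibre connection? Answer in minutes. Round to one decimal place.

Audio: 128 kbps = 0.128 Mbps.
sports highlight package: 9.028 Mbps × 600 s = 5416.8 Mb
lecture capture: 1.838 Mbps × 4980 s = 9153.2 Mb
concert recording: 24.828 Mbps × 9240 s = 229410.7 Mb
interview recording: 7.428 Mbps × 824 s = 6120.7 Mb
documentary: 9.968 Mbps × 5580 s = 55621.4 Mb
Total: 305722.9 Mb = 38215.4 MB.
At 500 Mbps: 305722.9 / 500 = 611 s ≈ 10.2 minutes.

10.2 minutes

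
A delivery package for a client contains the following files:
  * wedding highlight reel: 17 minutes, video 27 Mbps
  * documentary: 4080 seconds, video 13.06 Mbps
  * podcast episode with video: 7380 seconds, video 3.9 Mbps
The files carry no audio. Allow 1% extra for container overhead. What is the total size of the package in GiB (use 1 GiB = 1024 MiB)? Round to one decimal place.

12.9 GiB

wedding highlight reel: 27.000 Mbps × 1020 s × 1.01 = 27815.4 Mb
documentary: 13.060 Mbps × 4080 s × 1.01 = 53817.6 Mb
podcast episode with video: 3.900 Mbps × 7380 s × 1.01 = 29069.8 Mb
Total: 110702.9 Mb = 13837.9 MB.
= 12.89 GiB.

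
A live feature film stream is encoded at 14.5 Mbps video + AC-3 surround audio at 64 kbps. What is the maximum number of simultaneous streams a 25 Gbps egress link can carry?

1716

Audio: 64 kbps = 0.064 Mbps.
Per-viewer media rate: 14.564 Mbps.
25 Gbps = 25,000 Mbps; 25,000 / 14.564 = 1716.56 → 1716 viewers.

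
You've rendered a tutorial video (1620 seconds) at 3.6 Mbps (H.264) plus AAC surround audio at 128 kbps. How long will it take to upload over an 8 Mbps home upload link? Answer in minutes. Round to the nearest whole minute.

13 minutes

Audio: 128 kbps = 0.128 Mbps.
Total bitrate: 3.728 Mbps.
File: 3.728 Mbps × 1620 s = 6039.4 Mb.
At 8 Mbps: 6039.4 / 8 = 754.9 s ≈ 12.6 minutes.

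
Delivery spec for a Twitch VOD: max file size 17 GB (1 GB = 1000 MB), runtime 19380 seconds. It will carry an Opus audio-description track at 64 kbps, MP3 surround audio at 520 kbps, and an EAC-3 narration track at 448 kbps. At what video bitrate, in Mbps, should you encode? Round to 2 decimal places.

5.99 Mbps

Budget: 17 GB = 136000.0 Mb.
Total bitrate budget: 136000.0 Mb / 19380 s = 7.018 Mbps.
Audio total: 64 + 520 + 448 = 1032 kbps = 1.032 Mbps.
Video: 7.018 − 1.032 = 5.986 Mbps.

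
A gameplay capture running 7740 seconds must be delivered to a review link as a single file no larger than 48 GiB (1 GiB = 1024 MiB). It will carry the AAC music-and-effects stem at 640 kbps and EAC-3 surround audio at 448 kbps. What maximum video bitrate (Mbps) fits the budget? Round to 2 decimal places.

Budget: 48 GiB = 412316.9 Mb.
Total bitrate budget: 412316.9 Mb / 7740 s = 53.271 Mbps.
Audio total: 640 + 448 = 1088 kbps = 1.088 Mbps.
Video: 53.271 − 1.088 = 52.183 Mbps.

52.18 Mbps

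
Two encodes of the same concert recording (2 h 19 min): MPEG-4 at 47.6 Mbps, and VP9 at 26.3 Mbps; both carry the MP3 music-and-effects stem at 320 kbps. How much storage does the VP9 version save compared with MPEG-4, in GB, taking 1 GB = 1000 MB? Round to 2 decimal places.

22.21 GB

2 h 19 min = 139 min = 8340 s
Audio: 320 kbps = 0.320 Mbps.
MPEG-4: 47.920 Mbps × 8340 s = 399652.8 Mb = 49.957 GB.
VP9: 26.620 Mbps × 8340 s = 222010.8 Mb = 27.751 GB.
Saving: 49.957 − 27.751 = 22.205 GB.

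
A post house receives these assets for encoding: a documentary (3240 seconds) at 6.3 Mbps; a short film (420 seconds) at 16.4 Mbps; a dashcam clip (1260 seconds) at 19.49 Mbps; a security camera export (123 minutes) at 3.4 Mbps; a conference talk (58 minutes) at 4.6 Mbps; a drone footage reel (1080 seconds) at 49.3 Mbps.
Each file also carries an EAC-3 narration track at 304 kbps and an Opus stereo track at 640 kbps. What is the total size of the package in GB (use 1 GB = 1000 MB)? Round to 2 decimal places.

Audio total: 304 + 640 = 944 kbps = 0.944 Mbps.
documentary: 7.244 Mbps × 3240 s = 23470.6 Mb
short film: 17.344 Mbps × 420 s = 7284.5 Mb
dashcam clip: 20.434 Mbps × 1260 s = 25746.8 Mb
security camera export: 4.344 Mbps × 7380 s = 32058.7 Mb
conference talk: 5.544 Mbps × 3480 s = 19293.1 Mb
drone footage reel: 50.244 Mbps × 1080 s = 54263.5 Mb
Total: 162117.2 Mb = 20264.7 MB.
= 20.26 GB.

20.26 GB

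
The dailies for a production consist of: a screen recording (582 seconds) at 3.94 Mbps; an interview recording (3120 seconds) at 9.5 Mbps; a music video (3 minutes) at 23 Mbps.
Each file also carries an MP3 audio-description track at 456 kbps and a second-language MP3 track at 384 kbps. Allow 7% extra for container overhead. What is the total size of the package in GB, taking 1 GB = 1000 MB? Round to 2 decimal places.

5.26 GB

Audio total: 456 + 384 = 840 kbps = 0.840 Mbps.
screen recording: 4.780 Mbps × 582 s × 1.07 = 2976.7 Mb
interview recording: 10.340 Mbps × 3120 s × 1.07 = 34519.1 Mb
music video: 23.840 Mbps × 180 s × 1.07 = 4591.6 Mb
Total: 42087.3 Mb = 5260.9 MB.
= 5.261 GB.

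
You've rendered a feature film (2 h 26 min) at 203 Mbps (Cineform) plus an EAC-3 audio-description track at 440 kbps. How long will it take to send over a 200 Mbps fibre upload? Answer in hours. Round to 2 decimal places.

2 h 26 min = 146 min = 8760 s
Audio: 440 kbps = 0.440 Mbps.
Total bitrate: 203.440 Mbps.
File: 203.440 Mbps × 8760 s = 1782134.4 Mb.
At 200 Mbps: 1782134.4 / 200 = 8910.7 s ≈ 2.48 hours.

2.48 hours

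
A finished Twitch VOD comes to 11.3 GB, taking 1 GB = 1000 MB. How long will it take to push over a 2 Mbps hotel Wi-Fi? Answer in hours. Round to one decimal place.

12.6 hours

File: 11.3 GB = 90400.0 Mb.
At 2 Mbps: 90400.0 / 2 = 45200.0 s ≈ 12.6 hours.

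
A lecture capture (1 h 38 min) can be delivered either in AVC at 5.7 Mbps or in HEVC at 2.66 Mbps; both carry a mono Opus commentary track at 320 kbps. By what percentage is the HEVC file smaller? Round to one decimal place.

50.5%

1 h 38 min = 98 min = 5880 s
Audio: 320 kbps = 0.320 Mbps.
AVC: 6.020 Mbps × 5880 s = 35397.6 Mb = 4.121 GiB.
HEVC: 2.980 Mbps × 5880 s = 17522.4 Mb = 2.040 GiB.
Reduction: (1 − 2.040/4.121) × 100 = 50.50%.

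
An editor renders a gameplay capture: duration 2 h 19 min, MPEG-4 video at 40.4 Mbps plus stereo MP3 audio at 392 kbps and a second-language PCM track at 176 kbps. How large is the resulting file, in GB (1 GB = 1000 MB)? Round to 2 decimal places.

2 h 19 min = 139 min = 8340 s
Audio total: 392 + 176 = 568 kbps = 0.568 Mbps.
Total bitrate: 40.4 + 0.568 = 40.968 Mbps.
Stream data: 40.968 Mbps × 8340 s = 341673.1 Mb.
341,673 Mb ÷ 8 = 42,709 MB → 42.71 GB.

42.71 GB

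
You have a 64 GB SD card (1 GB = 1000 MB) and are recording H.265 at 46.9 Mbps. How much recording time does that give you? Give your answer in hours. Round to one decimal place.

3.0 hours

Capacity: 64 GB = 512,000 Mb.
Recording time: 512,000 / 46.900 = 10,917 s ≈ 3.03 hours.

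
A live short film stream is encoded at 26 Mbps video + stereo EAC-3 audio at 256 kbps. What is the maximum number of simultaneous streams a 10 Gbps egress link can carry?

Audio: 256 kbps = 0.256 Mbps.
Per-viewer media rate: 26.256 Mbps.
10 Gbps = 10,000 Mbps; 10,000 / 26.256 = 380.87 → 380 viewers.

380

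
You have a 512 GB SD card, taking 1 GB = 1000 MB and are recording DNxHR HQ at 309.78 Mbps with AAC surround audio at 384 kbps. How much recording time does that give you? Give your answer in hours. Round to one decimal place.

3.7 hours

Audio: 384 kbps = 0.384 Mbps.
Total bitrate: 309.78 + 0.384 = 310.164 Mbps.
Capacity: 512 GB = 4,096,000 Mb.
Recording time: 4,096,000 / 310.164 = 13,206 s ≈ 3.67 hours.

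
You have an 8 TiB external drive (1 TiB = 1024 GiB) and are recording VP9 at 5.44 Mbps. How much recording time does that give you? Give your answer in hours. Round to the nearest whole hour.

3593 hours

Capacity: 8 TiB = 70,368,744 Mb.
Recording time: 70,368,744 / 5.440 = 12,935,431 s ≈ 3,593 hours.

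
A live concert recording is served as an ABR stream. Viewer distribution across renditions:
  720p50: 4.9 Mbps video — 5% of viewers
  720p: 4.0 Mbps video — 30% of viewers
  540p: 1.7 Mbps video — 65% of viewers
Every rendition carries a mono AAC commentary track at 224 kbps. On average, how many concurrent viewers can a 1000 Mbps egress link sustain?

Audio: 224 kbps = 0.224 Mbps.
Average per-viewer bitrate: 0.05×5.124 + 0.30×4.224 + 0.65×1.924 = 2.774 Mbps.
1000 Mbps = 1,000 Mbps; 1,000 / 2.774 = 360.49 → 360.

360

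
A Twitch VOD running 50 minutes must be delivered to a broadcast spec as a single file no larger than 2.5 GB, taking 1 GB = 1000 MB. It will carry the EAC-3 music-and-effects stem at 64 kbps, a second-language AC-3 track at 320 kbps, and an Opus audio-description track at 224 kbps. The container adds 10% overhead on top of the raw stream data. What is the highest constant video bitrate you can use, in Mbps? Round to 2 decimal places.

Budget: 2.5 GB = 20000.0 Mb.
Stream payload after overhead: 20000.0 / 1.10 = 18181.8 Mb.
50 min = 3000 s
Total bitrate budget: 18181.8 Mb / 3000 s = 6.061 Mbps.
Audio total: 64 + 320 + 224 = 608 kbps = 0.608 Mbps.
Video: 6.061 − 0.608 = 5.453 Mbps.

5.45 Mbps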